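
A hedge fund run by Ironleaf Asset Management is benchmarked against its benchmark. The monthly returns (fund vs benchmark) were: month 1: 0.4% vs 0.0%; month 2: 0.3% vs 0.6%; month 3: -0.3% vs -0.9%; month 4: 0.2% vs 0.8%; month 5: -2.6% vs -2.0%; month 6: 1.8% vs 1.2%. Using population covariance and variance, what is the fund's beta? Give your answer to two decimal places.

1.10

r̄p = -0.0333%,  r̄m = -0.0500%
Cov = Σ(rp − r̄p)(rm − r̄m) / 6 = 1.3267
Var(rm) = Σ(rm − r̄m)² / 6 = 1.2058
β = Cov / Var = 1.3267 / 1.2058 = 1.1003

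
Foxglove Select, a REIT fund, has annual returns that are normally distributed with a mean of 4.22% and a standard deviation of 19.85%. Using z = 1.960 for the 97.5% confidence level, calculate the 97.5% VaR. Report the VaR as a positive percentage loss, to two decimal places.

VaR (as % loss) = −(μ − z·σ) = −(4.22% − 1.960 × 19.85%) = −(-34.6860%) = 34.6860%

34.69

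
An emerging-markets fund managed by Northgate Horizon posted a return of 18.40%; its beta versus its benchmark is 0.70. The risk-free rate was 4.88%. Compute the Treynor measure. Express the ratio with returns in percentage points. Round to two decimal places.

Treynor = (Rp − Rf) / β = (18.40% − 4.88%) / 0.70 = 13.52 / 0.70 = 19.3143

19.31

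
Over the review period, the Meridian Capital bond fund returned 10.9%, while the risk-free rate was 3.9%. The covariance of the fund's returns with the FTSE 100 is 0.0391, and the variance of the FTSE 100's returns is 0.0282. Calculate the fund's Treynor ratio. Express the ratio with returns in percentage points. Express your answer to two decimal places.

5.05

β = Cov / Var = 0.0391 / 0.0282 = 1.3865
Treynor = (Rp − Rf) / β = (10.9% − 3.9%) / 1.3865 = 7.00 / 1.3865 = 5.0487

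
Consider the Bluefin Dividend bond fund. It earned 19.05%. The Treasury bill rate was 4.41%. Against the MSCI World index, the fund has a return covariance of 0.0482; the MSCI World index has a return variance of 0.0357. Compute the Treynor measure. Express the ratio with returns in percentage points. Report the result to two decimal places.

β = Cov / Var = 0.0482 / 0.0357 = 1.3501
Treynor = (Rp − Rf) / β = (19.05% − 4.41%) / 1.3501 = 14.64 / 1.3501 = 10.8436

10.84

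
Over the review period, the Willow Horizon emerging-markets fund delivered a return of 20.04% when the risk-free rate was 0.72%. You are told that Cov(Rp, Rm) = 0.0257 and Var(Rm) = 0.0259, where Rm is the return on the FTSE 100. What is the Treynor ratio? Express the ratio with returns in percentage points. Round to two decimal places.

β = Cov / Var = 0.0257 / 0.0259 = 0.9923
Treynor = (Rp − Rf) / β = (20.04% − 0.72%) / 0.9923 = 19.32 / 0.9923 = 19.4699

19.47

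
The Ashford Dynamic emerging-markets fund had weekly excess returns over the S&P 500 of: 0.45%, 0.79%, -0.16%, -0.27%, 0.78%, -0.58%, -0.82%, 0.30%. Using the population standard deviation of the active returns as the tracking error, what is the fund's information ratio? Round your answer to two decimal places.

0.11

μ = (0.45 + 0.79 − 0.16 − 0.27 + 0.78 − 0.58 − 0.82 + 0.3) / 8 = 0.0613%
Σ(r − μ)² = (0.45 − 0.0613)² + (0.79 − 0.0613)² + (-0.16 − 0.0613)² + … = 2.6023
population σ = √(2.6023 / 8) = √0.3253 = 0.5704%
IR = μ / tracking error = 0.0613 / 0.5704 = 0.1075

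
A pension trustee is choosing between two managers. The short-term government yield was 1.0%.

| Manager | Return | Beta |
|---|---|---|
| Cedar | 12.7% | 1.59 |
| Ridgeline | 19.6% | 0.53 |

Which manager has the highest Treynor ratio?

Cedar: Treynor = (12.7% − 1.0%) / 1.59 = 7.358
Ridgeline: Treynor = (19.6% − 1.0%) / 0.53 = 35.094
Highest: Ridgeline (35.094).

Ridgeline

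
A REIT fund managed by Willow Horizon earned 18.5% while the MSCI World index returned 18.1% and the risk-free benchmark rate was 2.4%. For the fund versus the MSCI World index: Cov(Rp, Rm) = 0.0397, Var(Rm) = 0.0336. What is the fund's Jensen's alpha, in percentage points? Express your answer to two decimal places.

-2.45

β = Cov / Var = 0.0397 / 0.0336 = 1.1815
E[R] = Rf + β(Rm − Rf) = 2.4% + 1.1815 × (18.1% − 2.4%) = 20.9496%
α = Rp − E[R] = 18.5% − 20.9496% = -2.4496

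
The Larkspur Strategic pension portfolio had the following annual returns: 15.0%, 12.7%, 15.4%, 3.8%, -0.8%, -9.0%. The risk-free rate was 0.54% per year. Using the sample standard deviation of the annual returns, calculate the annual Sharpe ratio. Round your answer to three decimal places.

r̄ = (15 + 12.7 + 15.4 + 3.8 − 0.8 − 9) / 6 = 6.1833%
Σ(r − r̄)² = (15 − 6.1833)² + (12.7 − 6.1833)² + (15.4 − 6.1833)² + … = 490.1283
σ = √[490.1283 / 5] = 9.9008%
Sharpe = (r̄ − rf) / σ = (6.1833 − 0.54) / 9.9008 = 5.6433 / 9.9008 = 0.5700

0.570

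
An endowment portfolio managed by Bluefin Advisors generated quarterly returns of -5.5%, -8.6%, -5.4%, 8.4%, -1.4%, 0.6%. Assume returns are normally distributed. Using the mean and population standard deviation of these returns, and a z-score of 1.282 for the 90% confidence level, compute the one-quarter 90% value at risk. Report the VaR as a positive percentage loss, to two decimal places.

r̄ = (-5.5 − 8.6 − 5.4 + 8.4 − 1.4 + 0.6) / 6 = -11.90 / 6 = -1.9833%
Population std dev = √[182.6483 / 6] = 5.5174%
VaR = −(r̄ − z·σ) = −(-1.9833 − 1.282 × 5.5174) = −(-9.0566) = 9.0566%

9.06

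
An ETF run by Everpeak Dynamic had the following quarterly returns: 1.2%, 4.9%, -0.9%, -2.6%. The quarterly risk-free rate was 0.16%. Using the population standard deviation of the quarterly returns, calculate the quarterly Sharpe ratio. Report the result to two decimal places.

Mean return r̄ = 2.60 / 4 = 0.6500%
Σ(r − r̄)² = (1.2 − 0.6500)² + (4.9 − 0.6500)² + (-0.9 − 0.6500)² + … = 31.3300
population σ = √(31.3300 / 4) = √7.8325 = 2.7987%
Sharpe = (r̄ − rf) / σ = (0.6500 − 0.16) / 2.7987 = 0.4900 / 2.7987 = 0.1751

0.18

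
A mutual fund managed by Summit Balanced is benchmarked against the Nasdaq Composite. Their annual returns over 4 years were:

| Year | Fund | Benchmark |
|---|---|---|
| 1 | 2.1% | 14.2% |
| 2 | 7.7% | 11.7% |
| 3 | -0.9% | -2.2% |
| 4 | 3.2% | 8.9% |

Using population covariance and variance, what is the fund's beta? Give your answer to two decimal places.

r̄p = 3.0250%,  r̄m = 8.1500%
Cov = Σ(rp − r̄p)(rm − r̄m) / 4 = 12.9388
Var(rm) = Σ(rm − r̄m)² / 4 = 39.2225
β = Cov / Var = 12.9388 / 39.2225 = 0.3299

0.33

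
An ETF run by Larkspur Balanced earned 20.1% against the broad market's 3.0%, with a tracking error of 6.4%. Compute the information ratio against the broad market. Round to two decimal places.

2.67

IR = (Rp − Rb) / TE = (20.1% − 3.0%) / 6.4% = 17.10% / 6.4% = 2.6719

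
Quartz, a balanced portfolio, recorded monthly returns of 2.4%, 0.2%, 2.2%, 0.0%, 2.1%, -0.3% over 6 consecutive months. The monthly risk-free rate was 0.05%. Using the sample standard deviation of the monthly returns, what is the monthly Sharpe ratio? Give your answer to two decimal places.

Mean return μ = 6.60 / 6 = 1.1000%
Σ(r − μ)² = 7.8800; sample σ = √(7.8800/5) = 1.2554%
Sharpe = (μ − rf) / σ = (1.1000 − 0.05) / 1.2554 = 1.0500 / 1.2554 = 0.8364

0.84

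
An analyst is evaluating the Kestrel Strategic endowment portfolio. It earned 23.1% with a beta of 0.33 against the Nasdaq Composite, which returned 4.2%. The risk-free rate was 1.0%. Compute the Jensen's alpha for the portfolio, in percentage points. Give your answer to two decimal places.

CAPM expected return = Rf + β(Rm − Rf) = 1.0% + 0.33 × (4.2% − 1.0%) = 1 + 0.33 × 3.20 = 2.0560%
Jensen's α = Rp − E[R] = 23.1% − 2.0560% = 21.0440

21.04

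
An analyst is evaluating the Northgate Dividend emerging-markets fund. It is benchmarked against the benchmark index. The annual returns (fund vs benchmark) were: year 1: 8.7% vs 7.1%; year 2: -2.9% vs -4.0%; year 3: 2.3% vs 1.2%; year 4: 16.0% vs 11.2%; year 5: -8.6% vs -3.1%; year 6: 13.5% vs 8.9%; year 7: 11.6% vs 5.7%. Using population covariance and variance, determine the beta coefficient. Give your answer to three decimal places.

1.481

r̄p = 5.8000%,  r̄m = 3.8571%
Cov = Σ(rp − r̄p)(rm − r̄m) / 7 = 44.5229
Var(rm) = Σ(rm − r̄m)² / 7 = 30.0653
β = Cov / Var = 44.5229 / 30.0653 = 1.4809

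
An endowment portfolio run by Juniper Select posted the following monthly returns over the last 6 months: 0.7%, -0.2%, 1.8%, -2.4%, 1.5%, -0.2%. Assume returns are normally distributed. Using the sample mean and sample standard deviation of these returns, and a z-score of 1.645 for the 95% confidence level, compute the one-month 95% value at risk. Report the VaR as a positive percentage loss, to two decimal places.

2.30

r̄ = (0.7 − 0.2 + 1.8 − 2.4 + 1.5 − 0.2) / 6 = 1.20 / 6 = 0.2000%
Σ(r − r̄)² = 11.5800; sample σ = √(11.5800/5) = 1.5218%
VaR = −(r̄ − z·σ) = −(0.2000 − 1.645 × 1.5218) = −(-2.3034) = 2.3034%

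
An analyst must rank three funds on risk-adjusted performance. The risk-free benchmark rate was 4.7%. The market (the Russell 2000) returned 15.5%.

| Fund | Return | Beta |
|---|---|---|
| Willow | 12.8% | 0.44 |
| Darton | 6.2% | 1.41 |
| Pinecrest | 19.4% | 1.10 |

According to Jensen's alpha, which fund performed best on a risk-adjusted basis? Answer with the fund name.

Willow

Willow: α = 12.8% − [4.7% + 0.44 × (15.5% − 4.7%)] = 3.348
Darton: α = 6.2% − [4.7% + 1.41 × (15.5% − 4.7%)] = -13.728
Pinecrest: α = 19.4% − [4.7% + 1.10 × (15.5% − 4.7%)] = 2.820
Highest: Willow (3.348).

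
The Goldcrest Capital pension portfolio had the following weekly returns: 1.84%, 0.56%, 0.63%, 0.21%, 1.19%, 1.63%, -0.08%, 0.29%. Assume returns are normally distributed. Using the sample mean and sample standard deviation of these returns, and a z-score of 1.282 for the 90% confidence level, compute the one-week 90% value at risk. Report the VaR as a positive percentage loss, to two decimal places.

r̄ = (1.84 + 0.56 + 0.63 + 0.21 + 1.19 + 1.63 − 0.08 + 0.29) / 8 = 6.270 / 8 = 0.7838%
Σ(r − r̄)² = (1.84 − 0.7838)² + (0.56 − 0.7838)² + … = 3.3896
sample σ = √(3.3896 / 7) = √0.4842 = 0.6958%
VaR = −(r̄ − z·σ) = −(0.7838 − 1.282 × 0.6958) = −(-0.1082) = 0.1082%

0.11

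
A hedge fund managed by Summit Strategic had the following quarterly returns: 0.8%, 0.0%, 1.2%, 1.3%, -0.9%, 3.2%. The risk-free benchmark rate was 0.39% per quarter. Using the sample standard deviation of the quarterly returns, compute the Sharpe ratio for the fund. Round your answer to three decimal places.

μ = (0.8 + 0 + 1.2 + 1.3 − 0.9 + 3.2) / 6 = 5.60 / 6 = 0.9333%
Σ(r − μ)² = (0.8 − 0.9333)² + (0 − 0.9333)² + … = 9.5933
sample σ = √(9.5933 / 5) = √1.9187 = 1.3852%
Sharpe = (μ − rf) / σ = (0.9333 − 0.39) / 1.3852 = 0.5433 / 1.3852 = 0.3922

0.392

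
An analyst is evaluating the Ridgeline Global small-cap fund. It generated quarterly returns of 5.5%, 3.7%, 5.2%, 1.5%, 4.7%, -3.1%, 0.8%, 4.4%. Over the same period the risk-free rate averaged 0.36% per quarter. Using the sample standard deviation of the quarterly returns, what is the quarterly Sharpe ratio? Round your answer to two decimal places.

0.84

r̄ = (5.5 + 3.7 + 5.2 + 1.5 + 4.7 − 3.1 + 0.8 + 4.4) / 8 = 2.8375%
Σ(r − r̄)² = 60.5188; sample σ = √(60.5188/7) = 2.9403%
Sharpe = (r̄ − rf) / σ = (2.8375 − 0.36) / 2.9403 = 2.4775 / 2.9403 = 0.8426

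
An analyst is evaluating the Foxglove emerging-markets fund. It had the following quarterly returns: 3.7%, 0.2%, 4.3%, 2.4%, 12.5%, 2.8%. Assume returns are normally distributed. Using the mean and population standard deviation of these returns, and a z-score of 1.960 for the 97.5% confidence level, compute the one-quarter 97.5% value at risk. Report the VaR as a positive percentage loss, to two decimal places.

r̄ = (3.7 + 0.2 + 4.3 + 2.4 + 12.5 + 2.8) / 6 = 4.3167%
Population σ = √[Σ(r − r̄)² / 6] = √[90.2683 / 6] = √15.0447 = 3.8787%
VaR = −(r̄ − z·σ) = −(4.3167 − 1.960 × 3.8787) = −(-3.2856) = 3.2856%

3.29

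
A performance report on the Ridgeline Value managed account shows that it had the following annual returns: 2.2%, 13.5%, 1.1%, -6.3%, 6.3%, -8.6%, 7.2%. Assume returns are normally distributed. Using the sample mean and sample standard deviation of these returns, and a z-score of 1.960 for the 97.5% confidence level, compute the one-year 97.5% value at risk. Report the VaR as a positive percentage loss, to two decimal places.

r̄ = (2.2 + 13.5 + 1.1 − 6.3 + 6.3 − 8.6 + 7.2) / 7 = 2.2000%
Σ(r − r̄)² = 359.6000; sample σ = √(359.6000/6) = 7.7417%
VaR = −(r̄ − z·σ) = −(2.2000 − 1.960 × 7.7417) = −(-12.9737) = 12.9737%

12.97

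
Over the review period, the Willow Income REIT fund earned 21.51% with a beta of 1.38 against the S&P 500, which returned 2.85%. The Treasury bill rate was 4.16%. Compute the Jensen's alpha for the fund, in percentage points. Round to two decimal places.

CAPM expected return = Rf + β(Rm − Rf) = 4.16% + 1.38 × (2.85% − 4.16%) = 4.16 + 1.38 × -1.31 = 2.3522%
Jensen's α = Rp − E[R] = 21.51% − 2.3522% = 19.1578

19.16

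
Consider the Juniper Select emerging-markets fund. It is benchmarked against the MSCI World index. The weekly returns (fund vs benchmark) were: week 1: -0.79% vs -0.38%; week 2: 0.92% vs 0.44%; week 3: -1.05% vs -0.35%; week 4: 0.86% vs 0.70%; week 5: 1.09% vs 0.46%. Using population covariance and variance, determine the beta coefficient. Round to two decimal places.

r̄p = 0.2060%,  r̄m = 0.1740%
Cov = Σ(rp − r̄p)(rm − r̄m) / 5 = 0.3993
Var(rm) = Σ(rm − r̄m)² / 5 = 0.2021
β = Cov / Var = 0.3993 / 0.2021 = 1.9758

1.98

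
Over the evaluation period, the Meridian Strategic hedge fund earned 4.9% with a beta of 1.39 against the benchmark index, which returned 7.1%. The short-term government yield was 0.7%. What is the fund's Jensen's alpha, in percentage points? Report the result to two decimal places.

-4.70

CAPM expected return = Rf + β(Rm − Rf) = 0.7% + 1.39 × (7.1% − 0.7%) = 0.7 + 1.39 × 6.40 = 9.5960%
Jensen's α = Rp − E[R] = 4.9% − 9.5960% = -4.6960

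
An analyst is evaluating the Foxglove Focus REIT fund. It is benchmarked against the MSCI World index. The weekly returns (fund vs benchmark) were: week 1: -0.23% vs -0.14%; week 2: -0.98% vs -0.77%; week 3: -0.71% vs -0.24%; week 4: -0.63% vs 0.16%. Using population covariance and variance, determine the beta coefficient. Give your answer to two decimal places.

0.50

r̄p = -0.6375%,  r̄m = -0.2475%
Cov = Σ(rp − r̄p)(rm − r̄m) / 4 = 0.0563
Var(rm) = Σ(rm − r̄m)² / 4 = 0.1127
β = Cov / Var = 0.0563 / 0.1127 = 0.4996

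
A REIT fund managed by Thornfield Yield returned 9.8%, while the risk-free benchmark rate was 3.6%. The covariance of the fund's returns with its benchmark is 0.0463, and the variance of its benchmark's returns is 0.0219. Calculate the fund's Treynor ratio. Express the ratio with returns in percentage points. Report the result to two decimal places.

β = Cov / Var = 0.0463 / 0.0219 = 2.1142
Treynor = (Rp − Rf) / β = (9.8% − 3.6%) / 2.1142 = 6.20 / 2.1142 = 2.9326

2.93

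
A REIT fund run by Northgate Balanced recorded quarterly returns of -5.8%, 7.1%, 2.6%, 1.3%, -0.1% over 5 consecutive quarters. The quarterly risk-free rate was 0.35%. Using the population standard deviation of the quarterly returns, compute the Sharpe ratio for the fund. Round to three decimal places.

0.160

Mean return μ = 5.10 / 5 = 1.0200%
Σ(r − μ)² = (-5.8 − 1.0200)² + (7.1 − 1.0200)² + … = 87.3080
σ = √[87.3080 / 5] = 4.1787%
Sharpe = (μ − rf) / σ = (1.0200 − 0.35) / 4.1787 = 0.6700 / 4.1787 = 0.1603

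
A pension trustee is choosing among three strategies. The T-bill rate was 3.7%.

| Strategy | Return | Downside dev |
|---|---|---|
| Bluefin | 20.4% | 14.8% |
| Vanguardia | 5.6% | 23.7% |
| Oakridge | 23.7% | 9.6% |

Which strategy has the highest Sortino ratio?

Bluefin: Sortino ratio = (20.4% − 3.7%) / 14.8% = 1.128
Vanguardia: Sortino ratio = (5.6% − 3.7%) / 23.7% = 0.080
Oakridge: Sortino ratio = (23.7% − 3.7%) / 9.6% = 2.083
Highest: Oakridge (2.083).

Oakridge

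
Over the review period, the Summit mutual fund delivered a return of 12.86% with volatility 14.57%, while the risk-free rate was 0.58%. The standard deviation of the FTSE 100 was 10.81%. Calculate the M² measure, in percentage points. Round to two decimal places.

Sharpe = (Rp − Rf) / σp = (12.86% − 0.58%) / 14.57% = 0.8428
M² = Rf + Sharpe × σm = 0.58% + 0.8428 × 10.81% = 9.6907%

9.69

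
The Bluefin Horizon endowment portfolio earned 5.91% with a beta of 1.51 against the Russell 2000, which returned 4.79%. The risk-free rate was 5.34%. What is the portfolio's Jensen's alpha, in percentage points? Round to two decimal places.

1.40

CAPM expected return = Rf + β(Rm − Rf) = 5.34% + 1.51 × (4.79% − 5.34%) = 5.34 + 1.51 × -0.55 = 4.5095%
Jensen's α = Rp − E[R] = 5.91% − 4.5095% = 1.4005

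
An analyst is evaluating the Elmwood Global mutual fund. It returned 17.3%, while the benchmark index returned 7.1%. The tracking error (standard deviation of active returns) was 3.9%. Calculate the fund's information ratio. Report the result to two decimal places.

2.62

IR = (Rp − Rb) / TE = (17.3% − 7.1%) / 3.9% = 10.20% / 3.9% = 2.6154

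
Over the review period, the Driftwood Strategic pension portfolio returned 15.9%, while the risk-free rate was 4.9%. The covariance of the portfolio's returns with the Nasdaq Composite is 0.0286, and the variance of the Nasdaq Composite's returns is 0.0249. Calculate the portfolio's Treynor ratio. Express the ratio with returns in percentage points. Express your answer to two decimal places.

9.58

β = Cov / Var = 0.0286 / 0.0249 = 1.1486
Treynor = (Rp − Rf) / β = (15.9% − 4.9%) / 1.1486 = 11.00 / 1.1486 = 9.5769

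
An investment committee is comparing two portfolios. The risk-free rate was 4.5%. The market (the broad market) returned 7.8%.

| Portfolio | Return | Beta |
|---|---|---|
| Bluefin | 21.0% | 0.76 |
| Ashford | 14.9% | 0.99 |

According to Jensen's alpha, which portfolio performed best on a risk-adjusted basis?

Bluefin: α = 21.0% − [4.5% + 0.76 × (7.8% − 4.5%)] = 13.992
Ashford: α = 14.9% − [4.5% + 0.99 × (7.8% − 4.5%)] = 7.133
Highest: Bluefin (13.992).

Bluefin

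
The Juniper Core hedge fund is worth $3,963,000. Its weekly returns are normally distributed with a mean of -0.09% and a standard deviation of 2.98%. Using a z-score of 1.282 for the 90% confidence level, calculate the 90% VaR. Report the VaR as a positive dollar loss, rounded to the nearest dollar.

Return at the 90% tail: μ − z·σ = -0.09% − 1.282 × 2.98% = -0.09 − 3.82036 = -3.91036%
VaR = −(-3.91036%) × $3,963,000 = 3.91036% × $3,963,000 = $154,968

$154,968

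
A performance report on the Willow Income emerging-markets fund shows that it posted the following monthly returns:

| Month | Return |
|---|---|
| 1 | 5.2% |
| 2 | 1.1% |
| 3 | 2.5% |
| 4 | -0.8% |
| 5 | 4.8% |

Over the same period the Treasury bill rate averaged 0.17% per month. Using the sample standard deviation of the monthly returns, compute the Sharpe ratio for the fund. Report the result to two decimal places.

r̄ = (5.2 + 1.1 + 2.5 − 0.8 + 4.8) / 5 = 2.5600%
Σ(r − r̄)² = (5.2 − 2.5600)² + (1.1 − 2.5600)² + … = 25.4120
sample σ = √(25.4120 / 4) = √6.3530 = 2.5205%
Sharpe = (r̄ − rf) / σ = (2.5600 − 0.17) / 2.5205 = 2.3900 / 2.5205 = 0.9482

0.95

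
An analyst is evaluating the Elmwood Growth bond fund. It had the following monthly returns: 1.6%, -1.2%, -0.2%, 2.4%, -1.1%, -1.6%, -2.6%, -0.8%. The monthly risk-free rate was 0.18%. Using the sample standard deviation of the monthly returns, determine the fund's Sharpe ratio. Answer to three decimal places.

-0.371

Mean return r̄ = -3.50 / 8 = -0.4375%
Σ(r − r̄)² = 19.4388; sample σ = √(19.4388/7) = 1.6664%
Sharpe = (r̄ − rf) / σ = (-0.4375 − 0.18) / 1.6664 = -0.6175 / 1.6664 = -0.3706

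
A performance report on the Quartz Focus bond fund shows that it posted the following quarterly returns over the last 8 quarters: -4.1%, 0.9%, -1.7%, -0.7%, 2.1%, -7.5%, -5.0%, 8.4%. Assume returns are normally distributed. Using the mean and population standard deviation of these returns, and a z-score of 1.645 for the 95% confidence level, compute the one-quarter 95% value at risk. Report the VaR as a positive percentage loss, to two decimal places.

r̄ = (-4.1 + 0.9 − 1.7 − 0.7 + 2.1 − 7.5 − 5 + 8.4) / 8 = -7.60 / 8 = -0.9500%
Population σ = √[Σ(r − r̄)² / 8] = √[170.0000 / 8] = √21.2500 = 4.6098%
VaR = −(r̄ − z·σ) = −(-0.9500 − 1.645 × 4.6098) = −(-8.5331) = 8.5331%

8.53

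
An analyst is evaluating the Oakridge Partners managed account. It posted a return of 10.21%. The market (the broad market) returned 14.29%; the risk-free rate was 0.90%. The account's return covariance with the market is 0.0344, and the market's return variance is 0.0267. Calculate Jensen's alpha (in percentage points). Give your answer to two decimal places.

-7.94

β = Cov / Var = 0.0344 / 0.0267 = 1.2884
E[R] = Rf + β(Rm − Rf) = 0.90% + 1.2884 × (14.29% − 0.90%) = 18.1517%
α = Rp − E[R] = 10.21% − 18.1517% = -7.9417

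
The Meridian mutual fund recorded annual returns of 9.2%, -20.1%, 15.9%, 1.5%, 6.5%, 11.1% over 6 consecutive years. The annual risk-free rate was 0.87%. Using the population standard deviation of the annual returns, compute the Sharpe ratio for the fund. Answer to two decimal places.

Mean return r̄ = 24.10 / 6 = 4.0167%
Population std dev = √[812.3683 / 6] = 11.6359%
Sharpe = (r̄ − rf) / σ = (4.0167 − 0.87) / 11.6359 = 3.1467 / 11.6359 = 0.2704

0.27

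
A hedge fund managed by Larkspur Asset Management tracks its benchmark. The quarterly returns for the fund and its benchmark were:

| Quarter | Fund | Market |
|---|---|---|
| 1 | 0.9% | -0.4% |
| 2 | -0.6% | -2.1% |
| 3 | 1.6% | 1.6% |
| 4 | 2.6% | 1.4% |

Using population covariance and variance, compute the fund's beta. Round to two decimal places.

r̄p = 1.1250%,  r̄m = 0.1250%
Cov = Σ(rp − r̄p)(rm − r̄m) / 4 = 1.6344
Var(rm) = Σ(rm − r̄m)² / 4 = 2.2569
β = Cov / Var = 1.6344 / 2.2569 = 0.7242

0.72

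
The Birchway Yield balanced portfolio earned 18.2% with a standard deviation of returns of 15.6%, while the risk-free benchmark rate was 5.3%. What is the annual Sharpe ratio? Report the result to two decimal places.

Sharpe = (Rp − Rf) / σp = (18.2% − 5.3%) / 15.6% = 12.90% / 15.6% = 0.8269

0.83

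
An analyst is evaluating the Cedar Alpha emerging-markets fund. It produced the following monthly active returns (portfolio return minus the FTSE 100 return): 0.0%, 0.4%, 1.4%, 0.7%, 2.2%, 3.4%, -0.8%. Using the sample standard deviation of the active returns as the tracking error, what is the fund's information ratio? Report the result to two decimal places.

0.74

r̄ = (0 + 0.4 + 1.4 + 0.7 + 2.2 + 3.4 − 0.8) / 7 = 1.0429%
Sample σ = √[Σ(r − r̄)² / 6] = √[12.0371 / 6] = √2.0062 = 1.4164%
IR = r̄ / tracking error = 1.0429 / 1.4164 = 0.7363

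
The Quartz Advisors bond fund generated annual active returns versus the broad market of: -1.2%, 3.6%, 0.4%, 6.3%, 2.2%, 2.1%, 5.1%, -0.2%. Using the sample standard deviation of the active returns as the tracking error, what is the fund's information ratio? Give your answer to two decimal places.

0.88

r̄ = (-1.2 + 3.6 + 0.4 + 6.3 + 2.2 + 2.1 + 5.1 − 0.2) / 8 = 18.30 / 8 = 2.2875%
Σ(r − r̄)² = (-1.2 − 2.2875)² + (3.6 − 2.2875)² + (0.4 − 2.2875)² + … = 47.6888
σ = √[47.6888 / 7] = 2.6101%
IR = r̄ / tracking error = 2.2875 / 2.6101 = 0.8764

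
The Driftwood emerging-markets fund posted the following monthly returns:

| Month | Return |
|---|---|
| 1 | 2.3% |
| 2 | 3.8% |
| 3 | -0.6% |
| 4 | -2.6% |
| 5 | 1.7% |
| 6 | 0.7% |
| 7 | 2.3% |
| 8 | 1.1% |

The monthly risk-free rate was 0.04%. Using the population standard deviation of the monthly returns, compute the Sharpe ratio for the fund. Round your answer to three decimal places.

0.567

Mean return r̄ = 8.70 / 8 = 1.0875%
Σ(r − r̄)² = 27.2688; population σ = √(27.2688/8) = 1.8462%
Sharpe = (r̄ − rf) / σ = (1.0875 − 0.04) / 1.8462 = 1.0475 / 1.8462 = 0.5674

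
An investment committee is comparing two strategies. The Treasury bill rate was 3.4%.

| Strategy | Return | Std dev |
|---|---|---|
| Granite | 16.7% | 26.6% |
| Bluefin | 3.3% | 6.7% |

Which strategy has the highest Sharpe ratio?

Granite

Granite: Sharpe ratio = (16.7% − 3.4%) / 26.6% = 0.500
Bluefin: Sharpe ratio = (3.3% − 3.4%) / 6.7% = -0.015
Highest: Granite (0.500).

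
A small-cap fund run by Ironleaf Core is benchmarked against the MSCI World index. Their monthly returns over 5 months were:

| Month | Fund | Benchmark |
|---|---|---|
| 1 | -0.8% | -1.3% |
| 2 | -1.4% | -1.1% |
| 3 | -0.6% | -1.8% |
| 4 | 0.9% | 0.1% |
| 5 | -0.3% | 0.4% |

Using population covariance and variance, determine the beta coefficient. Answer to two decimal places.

0.56

r̄p = -0.4400%,  r̄m = -0.7400%
Cov = Σ(rp − r̄p)(rm − r̄m) / 5 = 0.4004
Var(rm) = Σ(rm − r̄m)² / 5 = 0.7144
β = Cov / Var = 0.4004 / 0.7144 = 0.5605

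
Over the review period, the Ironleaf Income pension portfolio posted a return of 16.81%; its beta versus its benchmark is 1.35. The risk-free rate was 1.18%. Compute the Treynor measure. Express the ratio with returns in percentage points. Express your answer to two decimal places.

11.58

Treynor = (Rp − Rf) / β = (16.81% − 1.18%) / 1.35 = 15.63 / 1.35 = 11.5778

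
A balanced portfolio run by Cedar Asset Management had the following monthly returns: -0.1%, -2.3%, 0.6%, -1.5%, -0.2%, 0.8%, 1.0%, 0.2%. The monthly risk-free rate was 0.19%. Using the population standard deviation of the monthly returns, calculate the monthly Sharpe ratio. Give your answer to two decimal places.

-0.35

r̄ = (-0.1 − 2.3 + 0.6 − 1.5 − 0.2 + 0.8 + 1 + 0.2) / 8 = -1.50 / 8 = -0.1875%
Population σ = √[Σ(r − r̄)² / 8] = √[9.3488 / 8] = √1.1686 = 1.0810%
Sharpe = (r̄ − rf) / σ = (-0.1875 − 0.19) / 1.0810 = -0.3775 / 1.0810 = -0.3492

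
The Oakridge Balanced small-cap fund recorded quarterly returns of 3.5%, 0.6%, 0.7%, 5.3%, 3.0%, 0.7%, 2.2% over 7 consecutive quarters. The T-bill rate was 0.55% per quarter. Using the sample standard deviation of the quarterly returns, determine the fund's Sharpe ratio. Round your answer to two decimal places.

Mean return r̄ = 16.00 / 7 = 2.2857%
Σ(r − r̄)² = (3.5 − 2.2857)² + (0.6 − 2.2857)² + (0.7 − 2.2857)² + … = 18.9486
σ = √[18.9486 / 6] = 1.7771%
Sharpe = (r̄ − rf) / σ = (2.2857 − 0.55) / 1.7771 = 1.7357 / 1.7771 = 0.9767

0.98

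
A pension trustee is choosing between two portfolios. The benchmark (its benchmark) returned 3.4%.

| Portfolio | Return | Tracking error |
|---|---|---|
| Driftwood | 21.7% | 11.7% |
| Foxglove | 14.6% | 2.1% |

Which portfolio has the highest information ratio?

Driftwood: IR = (21.7% − 3.4%) / 11.7% = 1.564
Foxglove: IR = (14.6% − 3.4%) / 2.1% = 5.333
Highest: Foxglove (5.333).

Foxglove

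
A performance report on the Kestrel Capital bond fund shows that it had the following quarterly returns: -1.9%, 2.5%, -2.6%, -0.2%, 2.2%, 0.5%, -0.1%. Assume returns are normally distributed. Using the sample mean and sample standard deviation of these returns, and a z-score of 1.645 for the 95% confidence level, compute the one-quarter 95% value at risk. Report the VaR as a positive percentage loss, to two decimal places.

r̄ = (-1.9 + 2.5 − 2.6 − 0.2 + 2.2 + 0.5 − 0.1) / 7 = 0.0571%
Sample σ = √[Σ(r − r̄)² / 6] = √[21.7371 / 6] = √3.6229 = 1.9034%
VaR = −(r̄ − z·σ) = −(0.0571 − 1.645 × 1.9034) = −(-3.0740) = 3.0740%

3.07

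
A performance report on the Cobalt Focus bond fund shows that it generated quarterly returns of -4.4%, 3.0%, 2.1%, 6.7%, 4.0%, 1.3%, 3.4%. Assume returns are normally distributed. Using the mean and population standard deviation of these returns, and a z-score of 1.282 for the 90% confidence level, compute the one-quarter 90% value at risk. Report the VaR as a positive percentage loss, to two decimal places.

1.75

μ = (-4.4 + 3 + 2.1 + 6.7 + 4 + 1.3 + 3.4) / 7 = 16.10 / 7 = 2.3000%
Population std dev = √[69.8800 / 7] = 3.1596%
VaR = −(μ − z·σ) = −(2.3000 − 1.282 × 3.1596) = −(-1.7506) = 1.7506%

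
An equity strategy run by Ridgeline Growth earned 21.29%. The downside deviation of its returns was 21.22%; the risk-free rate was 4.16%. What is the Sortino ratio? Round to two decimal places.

0.81

Sortino = (Rp − Rf) / σd = (21.29% − 4.16%) / 21.22% = 17.13% / 21.22% = 0.8073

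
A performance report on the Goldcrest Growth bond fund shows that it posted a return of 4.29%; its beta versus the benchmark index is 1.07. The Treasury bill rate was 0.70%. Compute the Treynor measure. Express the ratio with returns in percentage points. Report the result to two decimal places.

3.36

Treynor = (Rp − Rf) / β = (4.29% − 0.70%) / 1.07 = 3.59 / 1.07 = 3.3551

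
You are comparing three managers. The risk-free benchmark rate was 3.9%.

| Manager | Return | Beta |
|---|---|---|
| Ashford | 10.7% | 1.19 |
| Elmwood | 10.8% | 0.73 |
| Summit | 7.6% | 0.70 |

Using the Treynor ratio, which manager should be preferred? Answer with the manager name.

Elmwood

Ashford: Treynor = (10.7% − 3.9%) / 1.19 = 5.714
Elmwood: Treynor = (10.8% − 3.9%) / 0.73 = 9.452
Summit: Treynor = (7.6% − 3.9%) / 0.70 = 5.286
Highest: Elmwood (9.452).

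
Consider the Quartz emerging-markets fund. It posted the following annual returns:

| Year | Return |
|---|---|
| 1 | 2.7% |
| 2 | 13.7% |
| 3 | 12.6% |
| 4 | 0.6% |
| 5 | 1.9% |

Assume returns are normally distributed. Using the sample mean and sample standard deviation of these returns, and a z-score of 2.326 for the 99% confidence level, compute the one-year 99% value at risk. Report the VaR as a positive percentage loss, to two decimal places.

μ = (2.7 + 13.7 + 12.6 + 0.6 + 1.9) / 5 = 31.50 / 5 = 6.3000%
Sample std dev = √[159.2600 / 4] = 6.3099%
VaR = −(μ − z·σ) = −(6.3000 − 2.326 × 6.3099) = −(-8.3768) = 8.3768%

8.38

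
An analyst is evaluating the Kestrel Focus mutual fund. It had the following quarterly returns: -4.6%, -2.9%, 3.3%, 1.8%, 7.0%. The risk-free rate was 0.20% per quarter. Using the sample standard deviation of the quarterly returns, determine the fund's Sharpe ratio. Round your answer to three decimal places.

r̄ = (-4.6 − 2.9 + 3.3 + 1.8 + 7) / 5 = 0.9200%
Sample std dev = √[88.4680 / 4] = 4.7029%
Sharpe = (r̄ − rf) / σ = (0.9200 − 0.2) / 4.7029 = 0.7200 / 4.7029 = 0.1531

0.153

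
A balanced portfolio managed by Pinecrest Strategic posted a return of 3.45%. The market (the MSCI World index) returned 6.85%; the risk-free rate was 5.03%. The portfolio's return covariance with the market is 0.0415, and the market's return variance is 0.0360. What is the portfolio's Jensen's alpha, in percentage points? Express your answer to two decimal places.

β = Cov / Var = 0.0415 / 0.0360 = 1.1528
E[R] = Rf + β(Rm − Rf) = 5.03% + 1.1528 × (6.85% − 5.03%) = 7.1281%
α = Rp − E[R] = 3.45% − 7.1281% = -3.6781

-3.68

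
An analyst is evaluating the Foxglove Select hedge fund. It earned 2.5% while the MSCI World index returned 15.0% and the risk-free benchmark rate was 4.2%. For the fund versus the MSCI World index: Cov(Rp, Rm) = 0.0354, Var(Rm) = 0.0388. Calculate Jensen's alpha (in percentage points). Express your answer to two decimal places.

β = Cov / Var = 0.0354 / 0.0388 = 0.9124
E[R] = Rf + β(Rm − Rf) = 4.2% + 0.9124 × (15.0% − 4.2%) = 14.0539%
α = Rp − E[R] = 2.5% − 14.0539% = -11.5539

-11.55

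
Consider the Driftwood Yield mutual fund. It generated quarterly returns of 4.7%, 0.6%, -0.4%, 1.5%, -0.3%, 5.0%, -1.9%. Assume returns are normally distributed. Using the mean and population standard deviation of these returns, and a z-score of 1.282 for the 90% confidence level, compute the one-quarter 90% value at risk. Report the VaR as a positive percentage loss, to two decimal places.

1.81

μ = (4.7 + 0.6 − 0.4 + 1.5 − 0.3 + 5 − 1.9) / 7 = 1.3143%
Population std dev = √[41.4686 / 7] = 2.4339%
VaR = −(μ − z·σ) = −(1.3143 − 1.282 × 2.4339) = −(-1.8060) = 1.8060%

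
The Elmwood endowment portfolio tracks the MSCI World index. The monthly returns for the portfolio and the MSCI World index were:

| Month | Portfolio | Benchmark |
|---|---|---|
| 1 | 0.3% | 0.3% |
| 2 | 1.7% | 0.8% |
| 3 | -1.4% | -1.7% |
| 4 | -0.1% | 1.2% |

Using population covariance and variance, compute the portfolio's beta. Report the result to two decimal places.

0.73

r̄p = 0.1250%,  r̄m = 0.1500%
Cov = Σ(rp − r̄p)(rm − r̄m) / 4 = 0.9088
Var(rm) = Σ(rm − r̄m)² / 4 = 1.2425
β = Cov / Var = 0.9088 / 1.2425 = 0.7314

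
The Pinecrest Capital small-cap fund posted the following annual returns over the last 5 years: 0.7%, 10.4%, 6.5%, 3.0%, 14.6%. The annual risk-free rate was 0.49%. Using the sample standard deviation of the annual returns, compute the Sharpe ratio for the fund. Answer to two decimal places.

1.17

Mean return μ = 35.20 / 5 = 7.0400%
Σ(r − μ)² = (0.7 − 7.0400)² + (10.4 − 7.0400)² + (6.5 − 7.0400)² + … = 125.2520
σ = √[125.2520 / 4] = 5.5958%
Sharpe = (μ − rf) / σ = (7.0400 − 0.49) / 5.5958 = 6.5500 / 5.5958 = 1.1705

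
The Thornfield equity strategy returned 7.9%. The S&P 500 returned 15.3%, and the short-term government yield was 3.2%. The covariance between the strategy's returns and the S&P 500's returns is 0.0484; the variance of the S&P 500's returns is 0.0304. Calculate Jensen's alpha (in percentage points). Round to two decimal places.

β = Cov / Var = 0.0484 / 0.0304 = 1.5921
E[R] = Rf + β(Rm − Rf) = 3.2% + 1.5921 × (15.3% − 3.2%) = 22.4644%
α = Rp − E[R] = 7.9% − 22.4644% = -14.5644

-14.56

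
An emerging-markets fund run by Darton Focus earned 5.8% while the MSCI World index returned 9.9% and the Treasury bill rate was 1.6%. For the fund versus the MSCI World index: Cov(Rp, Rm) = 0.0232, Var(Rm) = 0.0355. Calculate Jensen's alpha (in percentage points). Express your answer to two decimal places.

-1.22

β = Cov / Var = 0.0232 / 0.0355 = 0.6535
E[R] = Rf + β(Rm − Rf) = 1.6% + 0.6535 × (9.9% − 1.6%) = 7.0241%
α = Rp − E[R] = 5.8% − 7.0241% = -1.2241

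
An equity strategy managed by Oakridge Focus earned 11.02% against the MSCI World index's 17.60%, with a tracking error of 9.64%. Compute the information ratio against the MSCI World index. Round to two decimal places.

IR = (Rp − Rb) / TE = (11.02% − 17.60%) / 9.64% = -6.58% / 9.64% = -0.6826

-0.68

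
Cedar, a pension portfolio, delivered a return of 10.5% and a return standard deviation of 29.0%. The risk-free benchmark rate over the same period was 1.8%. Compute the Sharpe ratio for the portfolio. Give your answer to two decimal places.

Sharpe = (Rp − Rf) / σp = (10.5% − 1.8%) / 29.0% = 8.70% / 29.0% = 0.3000

0.30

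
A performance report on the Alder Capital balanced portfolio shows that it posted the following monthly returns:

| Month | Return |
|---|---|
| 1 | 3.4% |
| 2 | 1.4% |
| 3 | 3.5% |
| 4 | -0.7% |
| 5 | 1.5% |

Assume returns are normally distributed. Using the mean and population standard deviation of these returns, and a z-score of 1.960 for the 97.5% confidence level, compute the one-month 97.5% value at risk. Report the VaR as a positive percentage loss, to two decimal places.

1.21

r̄ = (3.4 + 1.4 + 3.5 − 0.7 + 1.5) / 5 = 1.8200%
Σ(r − r̄)² = 11.9480; population σ = √(11.9480/5) = 1.5458%
VaR = −(r̄ − z·σ) = −(1.8200 − 1.960 × 1.5458) = −(-1.2098) = 1.2098%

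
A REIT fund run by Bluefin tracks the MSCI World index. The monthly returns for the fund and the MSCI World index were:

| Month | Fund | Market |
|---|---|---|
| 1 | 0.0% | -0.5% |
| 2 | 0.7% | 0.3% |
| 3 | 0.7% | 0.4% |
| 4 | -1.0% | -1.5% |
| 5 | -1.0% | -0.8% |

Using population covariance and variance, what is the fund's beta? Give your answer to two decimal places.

r̄p = -0.1200%,  r̄m = -0.4200%
Cov = Σ(rp − r̄p)(rm − r̄m) / 5 = 0.5076
Var(rm) = Σ(rm − r̄m)² / 5 = 0.5016
β = Cov / Var = 0.5076 / 0.5016 = 1.0120

1.01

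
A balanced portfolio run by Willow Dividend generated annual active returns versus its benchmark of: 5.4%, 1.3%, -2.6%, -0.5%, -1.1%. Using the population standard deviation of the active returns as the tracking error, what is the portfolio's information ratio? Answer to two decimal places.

μ = (5.4 + 1.3 − 2.6 − 0.5 − 1.1) / 5 = 0.5000%
Population σ = √[Σ(r − μ)² / 5] = √[37.8200 / 5] = √7.5640 = 2.7503%
IR = μ / tracking error = 0.5000 / 2.7503 = 0.1818

0.18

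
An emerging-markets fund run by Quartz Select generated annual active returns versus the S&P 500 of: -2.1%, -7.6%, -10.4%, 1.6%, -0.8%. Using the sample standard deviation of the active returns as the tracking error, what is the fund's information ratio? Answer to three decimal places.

Mean return μ = -19.30 / 5 = -3.8600%
Σ(r − μ)² = (-2.1 − (-3.8600))² + (-7.6 − (-3.8600))² + … = 99.0320
σ = √[99.0320 / 4] = 4.9757%
IR = μ / tracking error = -3.8600 / 4.9757 = -0.7758

-0.776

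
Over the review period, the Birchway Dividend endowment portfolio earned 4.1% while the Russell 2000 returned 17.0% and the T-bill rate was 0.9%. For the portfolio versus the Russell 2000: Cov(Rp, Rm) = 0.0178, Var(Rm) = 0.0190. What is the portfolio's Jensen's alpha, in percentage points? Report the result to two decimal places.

-11.88

β = Cov / Var = 0.0178 / 0.0190 = 0.9368
E[R] = Rf + β(Rm − Rf) = 0.9% + 0.9368 × (17.0% − 0.9%) = 15.9825%
α = Rp − E[R] = 4.1% − 15.9825% = -11.8825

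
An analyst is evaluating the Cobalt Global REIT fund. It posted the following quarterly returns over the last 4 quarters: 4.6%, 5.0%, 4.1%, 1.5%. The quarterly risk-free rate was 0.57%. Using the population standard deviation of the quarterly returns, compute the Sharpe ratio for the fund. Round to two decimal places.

2.37

r̄ = (4.6 + 5 + 4.1 + 1.5) / 4 = 15.20 / 4 = 3.8000%
Population std dev = √[7.4600 / 4] = 1.3657%
Sharpe = (r̄ − rf) / σ = (3.8000 − 0.57) / 1.3657 = 3.2300 / 1.3657 = 2.3651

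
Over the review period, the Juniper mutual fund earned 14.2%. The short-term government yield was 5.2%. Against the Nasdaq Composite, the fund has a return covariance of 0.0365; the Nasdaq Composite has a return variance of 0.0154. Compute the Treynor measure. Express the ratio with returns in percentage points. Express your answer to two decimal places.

3.80

β = Cov / Var = 0.0365 / 0.0154 = 2.3701
Treynor = (Rp − Rf) / β = (14.2% − 5.2%) / 2.3701 = 9.00 / 2.3701 = 3.7973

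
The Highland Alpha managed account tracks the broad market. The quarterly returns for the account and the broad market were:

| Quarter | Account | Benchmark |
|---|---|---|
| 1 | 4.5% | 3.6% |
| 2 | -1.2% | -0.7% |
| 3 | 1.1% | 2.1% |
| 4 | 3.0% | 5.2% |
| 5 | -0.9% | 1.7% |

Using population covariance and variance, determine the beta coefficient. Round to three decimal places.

r̄p = 1.3000%,  r̄m = 2.3800%
Cov = Σ(rp − r̄p)(rm − r̄m) / 5 = 3.5900
Var(rm) = Σ(rm − r̄m)² / 5 = 3.8936
β = Cov / Var = 3.5900 / 3.8936 = 0.9220

0.922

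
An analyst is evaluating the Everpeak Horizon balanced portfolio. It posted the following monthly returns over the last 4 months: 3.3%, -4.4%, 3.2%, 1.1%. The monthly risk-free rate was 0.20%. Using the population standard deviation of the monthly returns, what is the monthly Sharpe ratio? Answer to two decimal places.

r̄ = (3.3 − 4.4 + 3.2 + 1.1) / 4 = 0.8000%
Σ(r − r̄)² = (3.3 − 0.8000)² + (-4.4 − 0.8000)² + … = 39.1400
σ = √[39.1400 / 4] = 3.1281%
Sharpe = (r̄ − rf) / σ = (0.8000 − 0.2) / 3.1281 = 0.6000 / 3.1281 = 0.1918

0.19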